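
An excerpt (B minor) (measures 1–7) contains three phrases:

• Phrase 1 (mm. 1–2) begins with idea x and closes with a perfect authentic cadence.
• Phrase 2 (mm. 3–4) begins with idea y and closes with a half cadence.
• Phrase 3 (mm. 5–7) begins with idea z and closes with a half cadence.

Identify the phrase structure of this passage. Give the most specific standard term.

phrase group

The final phrase closes with a half cadence, which is not stronger than the preceding half cadence; the 3 phrases lack an overall antecedent–consequent design and so form a phrase group.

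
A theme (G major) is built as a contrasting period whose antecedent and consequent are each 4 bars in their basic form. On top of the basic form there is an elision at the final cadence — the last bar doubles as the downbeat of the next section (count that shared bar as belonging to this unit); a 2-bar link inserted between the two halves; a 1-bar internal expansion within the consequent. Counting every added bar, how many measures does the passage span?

11 measures

Basic contrasting period: 4 + 4 = 8 bars.
8 (basic form) + 2 (link) + 1 (internal expansion) = 11.
The elision shares a bar with the next section but does not change this unit's count.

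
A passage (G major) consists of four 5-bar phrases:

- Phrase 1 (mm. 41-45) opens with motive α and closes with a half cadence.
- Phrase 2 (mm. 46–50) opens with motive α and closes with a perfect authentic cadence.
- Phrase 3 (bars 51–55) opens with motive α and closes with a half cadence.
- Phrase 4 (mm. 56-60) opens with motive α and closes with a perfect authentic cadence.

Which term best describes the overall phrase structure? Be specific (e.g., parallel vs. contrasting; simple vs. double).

repeated period

The cadence pattern HC–PAC–HC–PAC is weak–strong twice, and phrases 3–4 restate phrases 1–2: a period heard twice, not a double period (which would end weakly at phrase 2).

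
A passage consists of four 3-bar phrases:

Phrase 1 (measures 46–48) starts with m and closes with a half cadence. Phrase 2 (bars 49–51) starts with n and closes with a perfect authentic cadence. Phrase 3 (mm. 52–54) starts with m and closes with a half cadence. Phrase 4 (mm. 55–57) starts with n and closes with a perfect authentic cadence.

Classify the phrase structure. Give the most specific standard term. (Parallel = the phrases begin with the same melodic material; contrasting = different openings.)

repeated period

The cadence pattern HC–PAC–HC–PAC is weak–strong twice, and phrases 3–4 restate phrases 1–2: a period heard twice, not a double period (which would end weakly at phrase 2).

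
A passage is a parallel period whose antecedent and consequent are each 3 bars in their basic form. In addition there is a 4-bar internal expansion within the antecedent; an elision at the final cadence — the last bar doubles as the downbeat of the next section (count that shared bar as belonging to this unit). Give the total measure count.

10 measures

Basic parallel period: 3 + 3 = 6 bars.
6 (basic form) + 4 (internal expansion) = 10.
The elision shares a bar with the next section but does not change this unit's count.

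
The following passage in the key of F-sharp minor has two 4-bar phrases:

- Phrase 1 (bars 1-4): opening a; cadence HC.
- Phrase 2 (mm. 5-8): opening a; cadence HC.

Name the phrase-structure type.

repeated phrase

Both phrases have the same opening (a) and the same cadence (half cadence): the second is a restatement, not a consequent, so this is a repeated phrase rather than a period.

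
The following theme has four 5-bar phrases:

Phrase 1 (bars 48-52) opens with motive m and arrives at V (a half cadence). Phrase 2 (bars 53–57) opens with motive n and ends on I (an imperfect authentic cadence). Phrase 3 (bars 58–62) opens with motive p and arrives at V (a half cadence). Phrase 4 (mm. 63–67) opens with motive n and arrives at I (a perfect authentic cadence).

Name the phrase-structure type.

Four phrases in two halves: the first half (bars 48–57) ends with an imperfect authentic cadence, the second (mm. 58–67) with a perfect authentic cadence — a large antecedent–consequent pair, i.e. a double period.
Phrase 3 begins with different material from phrase 1, making it contrasting.

contrasting double period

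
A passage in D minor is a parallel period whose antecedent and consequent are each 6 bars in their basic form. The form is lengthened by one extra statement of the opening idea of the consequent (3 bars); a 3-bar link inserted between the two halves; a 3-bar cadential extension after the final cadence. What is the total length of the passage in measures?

Basic parallel period: 6 + 6 = 12 bars.
12 (basic form) + 3 (extra statement) + 3 (link) + 3 (cadential extension) = 21.

21 measures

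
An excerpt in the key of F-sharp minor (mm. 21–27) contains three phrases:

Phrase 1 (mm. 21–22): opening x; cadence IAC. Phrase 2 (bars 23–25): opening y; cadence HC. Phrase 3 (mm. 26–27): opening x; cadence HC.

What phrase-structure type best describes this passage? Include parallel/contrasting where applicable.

phrase group

The final phrase closes with a half cadence, which is not stronger than the preceding half cadence; the 3 phrases lack an overall antecedent–consequent design and so form a phrase group.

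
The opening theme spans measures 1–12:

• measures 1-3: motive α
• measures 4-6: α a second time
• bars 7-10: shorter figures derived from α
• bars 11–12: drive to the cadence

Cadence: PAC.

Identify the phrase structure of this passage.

Basic idea (mm. 1–3) + its repetition (mm. 4–6) form the presentation; fragmentation and cadence (mm. 7–12) form the continuation — the 12-bar whole is a sentence.

sentence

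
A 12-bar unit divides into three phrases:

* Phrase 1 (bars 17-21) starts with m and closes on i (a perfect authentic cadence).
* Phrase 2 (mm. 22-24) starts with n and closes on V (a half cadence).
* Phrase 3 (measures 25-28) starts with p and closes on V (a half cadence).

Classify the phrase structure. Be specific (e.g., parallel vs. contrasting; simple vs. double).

The final phrase closes with a half cadence, which is not stronger than the preceding half cadence; the 3 phrases lack an overall antecedent–consequent design and so form a phrase group.

phrase group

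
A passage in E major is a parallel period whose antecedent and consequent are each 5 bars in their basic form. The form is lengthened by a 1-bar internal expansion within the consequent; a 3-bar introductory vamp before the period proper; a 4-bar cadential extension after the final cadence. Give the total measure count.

Basic parallel period: 5 + 5 = 10 bars.
10 (basic form) + 1 (internal expansion) + 3 (introduction) + 4 (cadential extension) = 18.

18 measures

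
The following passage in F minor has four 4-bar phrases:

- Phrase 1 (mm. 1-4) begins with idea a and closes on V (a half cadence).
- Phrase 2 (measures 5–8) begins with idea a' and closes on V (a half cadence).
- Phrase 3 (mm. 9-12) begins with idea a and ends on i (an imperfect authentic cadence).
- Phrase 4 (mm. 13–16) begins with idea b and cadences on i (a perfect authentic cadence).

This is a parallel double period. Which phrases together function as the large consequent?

phrases 3 and 4

In a double period the first pair of phrases (ending half cadence) is the large antecedent and the second pair (ending perfect authentic cadence) is the large consequent; the consequent is phrases 3 and 4.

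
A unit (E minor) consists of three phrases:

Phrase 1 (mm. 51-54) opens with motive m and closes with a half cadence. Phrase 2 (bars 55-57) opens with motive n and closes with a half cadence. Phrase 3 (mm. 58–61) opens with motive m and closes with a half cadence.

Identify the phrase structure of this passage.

phrase group

The final phrase closes with a half cadence, which is not stronger than the preceding half cadence; the 3 phrases lack an overall antecedent–consequent design and so form a phrase group.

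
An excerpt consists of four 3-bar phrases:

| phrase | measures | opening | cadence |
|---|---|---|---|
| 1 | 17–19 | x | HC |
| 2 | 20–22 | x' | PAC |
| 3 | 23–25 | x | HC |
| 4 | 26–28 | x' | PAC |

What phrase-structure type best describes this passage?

repeated period

The cadence pattern HC–PAC–HC–PAC is weak–strong twice, and phrases 3–4 restate phrases 1–2: a period heard twice, not a double period (which would end weakly at phrase 2).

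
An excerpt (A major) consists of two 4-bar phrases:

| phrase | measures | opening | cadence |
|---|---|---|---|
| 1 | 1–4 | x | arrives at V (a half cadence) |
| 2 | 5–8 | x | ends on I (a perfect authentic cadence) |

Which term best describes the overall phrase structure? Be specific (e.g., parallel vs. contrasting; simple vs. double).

parallel period

Phrase 1 ends with a half cadence (weaker) and phrase 2 with a perfect authentic cadence (stronger): antecedent + consequent = a period.
The two phrases open with the same material (x / x), so the period is parallel.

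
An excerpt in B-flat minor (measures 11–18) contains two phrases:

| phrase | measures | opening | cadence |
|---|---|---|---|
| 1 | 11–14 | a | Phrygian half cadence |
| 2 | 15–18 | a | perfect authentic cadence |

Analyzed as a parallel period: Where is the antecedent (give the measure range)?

The antecedent is the phrase ending with the weaker cadence (Phrygian half cadence, phrase 1) and the consequent the one ending more conclusively (perfect authentic cadence, phrase 2); the antecedent is mm. 11–14.

measures 11–14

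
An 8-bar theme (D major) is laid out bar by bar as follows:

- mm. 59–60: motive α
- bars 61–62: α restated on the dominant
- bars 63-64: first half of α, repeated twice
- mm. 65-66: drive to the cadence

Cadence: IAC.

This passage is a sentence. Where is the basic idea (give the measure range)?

measures 59–60

The presentation of a sentence is the basic idea (mm. 59–60) plus its repetition (bars 61-62); the basic idea is therefore bars 59–60.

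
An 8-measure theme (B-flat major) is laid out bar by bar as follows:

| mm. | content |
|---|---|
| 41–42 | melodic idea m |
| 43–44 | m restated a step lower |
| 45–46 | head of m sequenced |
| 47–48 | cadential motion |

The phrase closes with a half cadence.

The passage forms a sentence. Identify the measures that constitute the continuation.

After the presentation (bars 41-44), the continuation covers the fragmentation through the cadence: bars 45–48.

measures 45–48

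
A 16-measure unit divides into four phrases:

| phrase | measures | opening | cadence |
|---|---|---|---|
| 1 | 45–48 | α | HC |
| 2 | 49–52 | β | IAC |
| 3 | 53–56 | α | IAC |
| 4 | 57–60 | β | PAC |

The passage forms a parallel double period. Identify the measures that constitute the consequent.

In a double period the four phrases pair into a large antecedent (phrases 1–2, ending imperfect authentic cadence) and a large consequent (phrases 3–4, ending perfect authentic cadence). The consequent spans mm. 53-60.

measures 53–60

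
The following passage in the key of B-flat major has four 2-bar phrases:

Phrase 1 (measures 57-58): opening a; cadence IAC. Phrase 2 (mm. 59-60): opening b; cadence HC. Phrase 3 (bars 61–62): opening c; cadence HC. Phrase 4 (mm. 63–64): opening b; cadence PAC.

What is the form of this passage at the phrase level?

contrasting double period

Four phrases in two halves: the first half (mm. 57-60) ends with a half cadence, the second (mm. 61–64) with a perfect authentic cadence — a large antecedent–consequent pair, i.e. a double period.
Phrase 3 begins with different material from phrase 1, making it contrasting.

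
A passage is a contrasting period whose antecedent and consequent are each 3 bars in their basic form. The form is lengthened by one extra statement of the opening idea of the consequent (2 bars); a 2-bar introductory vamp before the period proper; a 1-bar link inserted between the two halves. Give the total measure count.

11 measures

Basic contrasting period: 3 + 3 = 6 bars.
6 (basic form) + 2 (extra statement) + 2 (introduction) + 1 (link) = 11.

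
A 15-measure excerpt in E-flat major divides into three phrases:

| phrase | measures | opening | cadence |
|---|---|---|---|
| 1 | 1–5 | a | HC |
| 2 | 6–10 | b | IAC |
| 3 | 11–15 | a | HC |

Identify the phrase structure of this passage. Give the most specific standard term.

phrase group

The final phrase closes with a half cadence, which is not stronger than the preceding imperfect authentic cadence; the 3 phrases lack an overall antecedent–consequent design and so form a phrase group.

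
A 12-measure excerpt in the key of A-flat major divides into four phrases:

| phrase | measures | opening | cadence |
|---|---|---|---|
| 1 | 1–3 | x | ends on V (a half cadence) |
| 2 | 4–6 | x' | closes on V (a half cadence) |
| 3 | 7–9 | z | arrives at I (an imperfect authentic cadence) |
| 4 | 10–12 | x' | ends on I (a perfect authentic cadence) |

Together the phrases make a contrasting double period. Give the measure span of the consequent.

In a double period the first pair of phrases (ending half cadence) is the large antecedent and the second pair (ending perfect authentic cadence) is the large consequent; the consequent is measures 7–12.

measures 7–12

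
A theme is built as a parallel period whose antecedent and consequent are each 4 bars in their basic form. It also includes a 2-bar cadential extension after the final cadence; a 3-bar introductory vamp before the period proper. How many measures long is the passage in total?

13 measures

Basic parallel period: 4 + 4 = 8 bars.
8 (basic form) + 2 (cadential extension) + 3 (introduction) = 13.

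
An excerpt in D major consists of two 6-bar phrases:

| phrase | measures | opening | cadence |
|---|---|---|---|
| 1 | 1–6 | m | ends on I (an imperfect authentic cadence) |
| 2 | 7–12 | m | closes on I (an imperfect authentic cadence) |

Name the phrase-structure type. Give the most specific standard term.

repeated phrase

Both phrases have the same opening (m) and the same cadence (imperfect authentic cadence): the second is a restatement, not a consequent, so this is a repeated phrase rather than a period.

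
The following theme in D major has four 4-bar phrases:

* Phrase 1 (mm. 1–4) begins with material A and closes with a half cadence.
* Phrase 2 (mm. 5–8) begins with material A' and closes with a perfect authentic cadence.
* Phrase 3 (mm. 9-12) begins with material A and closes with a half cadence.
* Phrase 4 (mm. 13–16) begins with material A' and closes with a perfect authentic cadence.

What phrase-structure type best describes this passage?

repeated period

The cadence pattern HC–PAC–HC–PAC is weak–strong twice, and phrases 3–4 restate phrases 1–2: a period heard twice, not a double period (which would end weakly at phrase 2).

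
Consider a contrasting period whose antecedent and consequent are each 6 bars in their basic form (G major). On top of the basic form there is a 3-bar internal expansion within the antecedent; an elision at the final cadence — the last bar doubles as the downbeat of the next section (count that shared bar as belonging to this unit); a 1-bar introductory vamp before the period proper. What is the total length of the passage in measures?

16 measures

Basic contrasting period: 6 + 6 = 12 bars.
12 (basic form) + 3 (internal expansion) + 1 (introduction) = 16.
The elision shares a bar with the next section but does not change this unit's count.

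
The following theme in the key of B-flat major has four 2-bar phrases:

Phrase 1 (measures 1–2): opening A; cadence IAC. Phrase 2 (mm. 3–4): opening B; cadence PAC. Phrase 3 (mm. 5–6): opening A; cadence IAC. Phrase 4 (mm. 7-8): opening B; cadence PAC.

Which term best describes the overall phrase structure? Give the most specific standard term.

repeated period

The cadence pattern IAC–PAC–IAC–PAC is weak–strong twice, and phrases 3–4 restate phrases 1–2: a period heard twice, not a double period (which would end weakly at phrase 2).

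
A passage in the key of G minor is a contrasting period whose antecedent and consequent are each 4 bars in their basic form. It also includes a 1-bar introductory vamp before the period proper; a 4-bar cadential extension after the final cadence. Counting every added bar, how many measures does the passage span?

Basic contrasting period: 4 + 4 = 8 bars.
8 (basic form) + 1 (introduction) + 4 (cadential extension) = 13.

13 measures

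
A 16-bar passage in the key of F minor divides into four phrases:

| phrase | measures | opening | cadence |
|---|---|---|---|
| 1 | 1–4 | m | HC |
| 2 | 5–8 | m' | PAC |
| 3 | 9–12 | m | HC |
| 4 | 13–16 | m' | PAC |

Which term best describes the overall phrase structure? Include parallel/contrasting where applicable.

The cadence pattern HC–PAC–HC–PAC is weak–strong twice, and phrases 3–4 restate phrases 1–2: a period heard twice, not a double period (which would end weakly at phrase 2).

repeated period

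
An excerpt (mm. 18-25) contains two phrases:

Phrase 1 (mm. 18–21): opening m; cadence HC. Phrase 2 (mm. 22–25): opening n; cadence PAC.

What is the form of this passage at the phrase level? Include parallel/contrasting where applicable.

Phrase 1 ends with a half cadence (weaker) and phrase 2 with a perfect authentic cadence (stronger): antecedent + consequent = a period.
The two phrases open with different material (m / n), so the period is contrasting.

contrasting period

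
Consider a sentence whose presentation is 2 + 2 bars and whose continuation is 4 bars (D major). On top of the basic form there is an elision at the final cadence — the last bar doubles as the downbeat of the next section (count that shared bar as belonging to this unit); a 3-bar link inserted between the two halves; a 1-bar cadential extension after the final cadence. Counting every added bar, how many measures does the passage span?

Basic sentence: 2 + 2 + 4 = 8 bars.
8 (basic form) + 3 (link) + 1 (cadential extension) = 12.
The elision shares a bar with the next section but does not change this unit's count.

12 measures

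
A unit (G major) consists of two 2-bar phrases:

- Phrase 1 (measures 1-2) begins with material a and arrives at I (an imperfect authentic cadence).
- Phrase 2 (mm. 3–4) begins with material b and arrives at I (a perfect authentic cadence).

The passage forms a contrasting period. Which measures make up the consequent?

measures 3–4

The phrase ending with the weaker cadence (imperfect authentic cadence) is the antecedent; the one ending more conclusively (perfect authentic cadence) is the consequent. The consequent is measures 3–4.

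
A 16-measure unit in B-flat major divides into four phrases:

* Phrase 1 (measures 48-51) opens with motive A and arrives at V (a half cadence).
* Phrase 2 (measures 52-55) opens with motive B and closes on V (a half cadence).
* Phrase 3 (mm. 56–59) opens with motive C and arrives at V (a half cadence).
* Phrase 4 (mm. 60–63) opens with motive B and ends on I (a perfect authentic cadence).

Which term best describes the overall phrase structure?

contrasting double period

Four phrases in two halves: the first half (measures 48-55) ends with a half cadence, the second (bars 56–63) with a perfect authentic cadence — a large antecedent–consequent pair, i.e. a double period.
Phrase 3 begins with different material from phrase 1, making it contrasting.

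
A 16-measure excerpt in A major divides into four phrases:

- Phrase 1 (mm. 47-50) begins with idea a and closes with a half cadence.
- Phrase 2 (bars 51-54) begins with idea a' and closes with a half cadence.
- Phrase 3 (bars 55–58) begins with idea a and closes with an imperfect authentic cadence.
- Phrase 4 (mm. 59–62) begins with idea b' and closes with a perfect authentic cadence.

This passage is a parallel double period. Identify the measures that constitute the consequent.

In a double period the four phrases pair into a large antecedent (phrases 1–2, ending half cadence) and a large consequent (phrases 3–4, ending perfect authentic cadence). The consequent spans mm. 55–62.

measures 55–62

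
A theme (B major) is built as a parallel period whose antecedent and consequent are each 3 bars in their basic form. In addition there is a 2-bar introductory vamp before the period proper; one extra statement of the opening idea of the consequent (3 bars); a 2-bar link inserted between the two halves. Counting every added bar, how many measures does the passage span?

Basic parallel period: 3 + 3 = 6 bars.
6 (basic form) + 2 (introduction) + 3 (extra statement) + 2 (link) = 13.

13 measures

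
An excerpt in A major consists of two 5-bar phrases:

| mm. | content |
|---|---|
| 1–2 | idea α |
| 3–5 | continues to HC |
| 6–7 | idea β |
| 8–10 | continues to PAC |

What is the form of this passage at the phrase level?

Phrase 1 ends with a half cadence (weaker) and phrase 2 with a perfect authentic cadence (stronger): antecedent + consequent = a period.
The two phrases open with different material (α / β), so the period is contrasting.

contrasting period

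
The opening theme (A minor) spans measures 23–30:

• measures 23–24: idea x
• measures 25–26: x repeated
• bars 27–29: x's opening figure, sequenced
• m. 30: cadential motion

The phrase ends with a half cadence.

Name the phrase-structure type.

Basic idea (measures 23-24) + its repetition (mm. 25–26) form the presentation; fragmentation and cadence (bars 27-30) form the continuation — the 8-bar whole is a sentence.

sentence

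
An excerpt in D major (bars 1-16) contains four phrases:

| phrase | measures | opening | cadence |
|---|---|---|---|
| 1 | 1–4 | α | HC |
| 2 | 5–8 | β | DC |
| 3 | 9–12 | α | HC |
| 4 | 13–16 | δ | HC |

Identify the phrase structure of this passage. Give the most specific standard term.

phrase group

Phrase 4 ends with a half cadence, no stronger than phrase 2's deceptive cadence, so the four phrases do not form a double period; nor do phrases 3–4 duplicate 1–2, so it is not a repeated period. With no phrase reaching a conclusive cadence, the passage is a phrase group.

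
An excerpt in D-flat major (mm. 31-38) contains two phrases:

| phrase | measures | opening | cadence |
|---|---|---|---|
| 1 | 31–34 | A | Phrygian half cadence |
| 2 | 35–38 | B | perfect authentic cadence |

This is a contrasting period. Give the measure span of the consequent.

measures 35–38

The phrase ending with the weaker cadence (Phrygian half cadence) is the antecedent; the one ending more conclusively (perfect authentic cadence) is the consequent. The consequent is measures 35–38.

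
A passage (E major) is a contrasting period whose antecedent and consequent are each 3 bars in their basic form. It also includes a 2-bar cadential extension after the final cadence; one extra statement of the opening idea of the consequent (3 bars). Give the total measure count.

11 measures

Basic contrasting period: 3 + 3 = 6 bars.
6 (basic form) + 2 (cadential extension) + 3 (extra statement) = 11.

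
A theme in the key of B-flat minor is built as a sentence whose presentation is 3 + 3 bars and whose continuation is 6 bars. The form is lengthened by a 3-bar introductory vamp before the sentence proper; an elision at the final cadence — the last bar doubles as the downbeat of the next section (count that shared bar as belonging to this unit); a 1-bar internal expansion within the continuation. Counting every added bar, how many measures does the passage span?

Basic sentence: 3 + 3 + 6 = 12 bars.
12 (basic form) + 3 (introduction) + 1 (internal expansion) = 16.
The elision shares a bar with the next section but does not change this unit's count.

16 measures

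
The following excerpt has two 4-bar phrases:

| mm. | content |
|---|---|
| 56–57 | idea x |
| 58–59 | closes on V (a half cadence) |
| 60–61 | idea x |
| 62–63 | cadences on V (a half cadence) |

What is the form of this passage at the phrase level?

Both phrases have the same opening (x) and the same cadence (half cadence): the second is a restatement, not a consequent, so this is a repeated phrase rather than a period.

repeated phrase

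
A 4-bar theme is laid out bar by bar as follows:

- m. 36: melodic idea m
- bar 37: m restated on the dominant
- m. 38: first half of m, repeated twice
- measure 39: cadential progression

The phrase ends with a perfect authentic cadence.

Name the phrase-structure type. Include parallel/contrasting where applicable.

sentence

Basic idea (m. 36) + its repetition (bar 37) form the presentation; fragmentation and cadence (mm. 38-39) form the continuation — the 4-bar whole is a sentence.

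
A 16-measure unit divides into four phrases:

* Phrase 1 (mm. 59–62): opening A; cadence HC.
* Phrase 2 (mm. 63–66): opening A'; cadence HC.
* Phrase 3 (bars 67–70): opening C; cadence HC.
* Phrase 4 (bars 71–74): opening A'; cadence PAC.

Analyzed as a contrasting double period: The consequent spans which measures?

measures 67–74

In a double period the four phrases pair into a large antecedent (phrases 1–2, ending half cadence) and a large consequent (phrases 3–4, ending perfect authentic cadence). The consequent spans mm. 67-74.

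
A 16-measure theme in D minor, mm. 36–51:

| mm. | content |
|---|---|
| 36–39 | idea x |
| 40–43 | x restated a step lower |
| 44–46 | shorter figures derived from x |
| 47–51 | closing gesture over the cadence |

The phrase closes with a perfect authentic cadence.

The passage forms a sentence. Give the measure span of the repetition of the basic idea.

The presentation of a sentence is the basic idea (bars 36–39) plus its repetition (measures 40–43); the repetition of the basic idea is therefore mm. 40–43.

measures 40–43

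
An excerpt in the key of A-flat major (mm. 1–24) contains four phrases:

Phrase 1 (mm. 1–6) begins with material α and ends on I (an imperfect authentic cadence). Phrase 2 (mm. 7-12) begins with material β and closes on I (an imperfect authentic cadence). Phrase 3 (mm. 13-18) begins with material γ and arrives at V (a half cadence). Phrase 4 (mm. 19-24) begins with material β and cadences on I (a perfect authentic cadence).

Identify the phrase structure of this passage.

Four phrases in two halves: the first half (mm. 1-12) ends with an imperfect authentic cadence, the second (measures 13–24) with a perfect authentic cadence — a large antecedent–consequent pair, i.e. a double period.
Phrase 3 begins with different material from phrase 1, making it contrasting.

contrasting double period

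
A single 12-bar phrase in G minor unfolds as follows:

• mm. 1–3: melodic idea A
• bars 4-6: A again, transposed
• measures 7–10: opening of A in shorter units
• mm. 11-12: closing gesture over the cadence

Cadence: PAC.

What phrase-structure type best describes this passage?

sentence

Basic idea (bars 1–3) + its repetition (measures 4-6) form the presentation; fragmentation and cadence (measures 7–12) form the continuation — the 12-bar whole is a sentence.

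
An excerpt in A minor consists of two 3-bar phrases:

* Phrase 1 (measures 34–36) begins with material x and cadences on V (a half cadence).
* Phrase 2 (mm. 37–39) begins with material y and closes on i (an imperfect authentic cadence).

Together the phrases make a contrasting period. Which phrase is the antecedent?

The phrase ending with the weaker cadence (half cadence) is the antecedent; the one ending more conclusively (imperfect authentic cadence) is the consequent. The antecedent is phrase 1.

phrase 1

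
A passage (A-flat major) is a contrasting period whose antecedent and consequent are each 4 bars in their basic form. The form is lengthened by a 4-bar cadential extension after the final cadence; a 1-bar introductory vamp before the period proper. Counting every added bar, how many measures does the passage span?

13 measures

Basic contrasting period: 4 + 4 = 8 bars.
8 (basic form) + 4 (cadential extension) + 1 (introduction) = 13.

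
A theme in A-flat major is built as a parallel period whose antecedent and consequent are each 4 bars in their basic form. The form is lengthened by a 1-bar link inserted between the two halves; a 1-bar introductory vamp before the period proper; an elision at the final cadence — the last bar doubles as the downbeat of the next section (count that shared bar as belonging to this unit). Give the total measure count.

Basic parallel period: 4 + 4 = 8 bars.
8 (basic form) + 1 (link) + 1 (introduction) = 10.
The elision shares a bar with the next section but does not change this unit's count.

10 measures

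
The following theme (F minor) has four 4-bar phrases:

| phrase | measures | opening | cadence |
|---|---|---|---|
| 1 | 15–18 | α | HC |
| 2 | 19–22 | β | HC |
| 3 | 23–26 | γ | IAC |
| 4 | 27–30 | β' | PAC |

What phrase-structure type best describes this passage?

contrasting double period

Four phrases in two halves: the first half (bars 15-22) ends with a half cadence, the second (mm. 23–30) with a perfect authentic cadence — a large antecedent–consequent pair, i.e. a double period.
Phrase 3 begins with different material from phrase 1, making it contrasting.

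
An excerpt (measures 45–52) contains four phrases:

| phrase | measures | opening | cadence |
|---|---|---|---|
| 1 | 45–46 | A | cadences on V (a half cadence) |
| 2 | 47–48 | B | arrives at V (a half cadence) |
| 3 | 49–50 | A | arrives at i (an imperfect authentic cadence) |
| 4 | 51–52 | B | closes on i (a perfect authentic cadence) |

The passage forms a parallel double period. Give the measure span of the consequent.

In a double period the four phrases pair into a large antecedent (phrases 1–2, ending half cadence) and a large consequent (phrases 3–4, ending perfect authentic cadence). The consequent spans mm. 49-52.

measures 49–52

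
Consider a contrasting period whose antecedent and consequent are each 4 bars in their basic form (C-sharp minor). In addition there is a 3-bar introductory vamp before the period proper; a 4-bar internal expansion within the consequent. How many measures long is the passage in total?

15 measures

Basic contrasting period: 4 + 4 = 8 bars.
8 (basic form) + 3 (introduction) + 4 (internal expansion) = 15.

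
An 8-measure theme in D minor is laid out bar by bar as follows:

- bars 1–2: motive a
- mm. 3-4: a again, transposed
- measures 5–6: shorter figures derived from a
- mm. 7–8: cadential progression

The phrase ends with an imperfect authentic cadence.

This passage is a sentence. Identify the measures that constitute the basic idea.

The presentation of a sentence is the basic idea (mm. 1-2) plus its repetition (bars 3–4); the basic idea is therefore measures 1-2.

measures 1–2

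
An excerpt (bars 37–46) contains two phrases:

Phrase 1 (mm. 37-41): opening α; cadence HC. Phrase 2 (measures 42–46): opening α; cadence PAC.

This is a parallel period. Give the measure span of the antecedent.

measures 37–41

The phrase ending with the weaker cadence (half cadence) is the antecedent; the one ending more conclusively (perfect authentic cadence) is the consequent. The antecedent is measures 37–41.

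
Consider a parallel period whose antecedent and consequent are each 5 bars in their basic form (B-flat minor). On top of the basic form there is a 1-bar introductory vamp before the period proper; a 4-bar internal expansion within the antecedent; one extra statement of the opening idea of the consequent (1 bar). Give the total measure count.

16 measures

Basic parallel period: 5 + 5 = 10 bars.
10 (basic form) + 1 (introduction) + 4 (internal expansion) + 1 (extra statement) = 16.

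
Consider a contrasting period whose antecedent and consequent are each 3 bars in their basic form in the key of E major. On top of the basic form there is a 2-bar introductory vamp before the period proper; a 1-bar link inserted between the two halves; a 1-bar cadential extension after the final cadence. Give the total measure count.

10 measures

Basic contrasting period: 3 + 3 = 6 bars.
6 (basic form) + 2 (introduction) + 1 (link) + 1 (cadential extension) = 10.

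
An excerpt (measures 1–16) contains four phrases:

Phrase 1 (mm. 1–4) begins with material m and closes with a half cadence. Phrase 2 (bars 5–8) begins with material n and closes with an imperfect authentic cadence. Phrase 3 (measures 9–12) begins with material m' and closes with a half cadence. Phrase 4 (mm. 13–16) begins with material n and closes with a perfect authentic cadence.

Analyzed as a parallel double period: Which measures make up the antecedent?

In a double period the four phrases pair into a large antecedent (phrases 1–2, ending imperfect authentic cadence) and a large consequent (phrases 3–4, ending perfect authentic cadence). The antecedent spans mm. 1-8.

measures 1–8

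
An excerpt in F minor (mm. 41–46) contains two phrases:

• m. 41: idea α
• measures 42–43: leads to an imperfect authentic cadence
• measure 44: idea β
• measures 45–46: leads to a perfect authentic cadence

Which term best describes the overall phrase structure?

Phrase 1 ends with an imperfect authentic cadence (weaker) and phrase 2 with a perfect authentic cadence (stronger): antecedent + consequent = a period.
The two phrases open with different material (α / β), so the period is contrasting.

contrasting period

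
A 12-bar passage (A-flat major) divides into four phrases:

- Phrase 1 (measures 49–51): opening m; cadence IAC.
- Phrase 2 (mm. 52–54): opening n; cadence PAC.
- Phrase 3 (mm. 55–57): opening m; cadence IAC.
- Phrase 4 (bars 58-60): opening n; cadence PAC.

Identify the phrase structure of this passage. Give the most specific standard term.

The cadence pattern IAC–PAC–IAC–PAC is weak–strong twice, and phrases 3–4 restate phrases 1–2: a period heard twice, not a double period (which would end weakly at phrase 2).

repeated period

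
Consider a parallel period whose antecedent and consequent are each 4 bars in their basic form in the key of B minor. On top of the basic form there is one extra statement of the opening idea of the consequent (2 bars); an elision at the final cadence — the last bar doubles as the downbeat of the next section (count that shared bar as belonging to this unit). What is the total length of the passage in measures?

10 measures

Basic parallel period: 4 + 4 = 8 bars.
8 (basic form) + 2 (extra statement) = 10.
The elision shares a bar with the next section but does not change this unit's count.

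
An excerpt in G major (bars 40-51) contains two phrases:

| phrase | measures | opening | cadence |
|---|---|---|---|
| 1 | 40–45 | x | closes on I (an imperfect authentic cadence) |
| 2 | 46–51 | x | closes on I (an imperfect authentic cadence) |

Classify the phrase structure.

repeated phrase

Both phrases have the same opening (x) and the same cadence (imperfect authentic cadence): the second is a restatement, not a consequent, so this is a repeated phrase rather than a period.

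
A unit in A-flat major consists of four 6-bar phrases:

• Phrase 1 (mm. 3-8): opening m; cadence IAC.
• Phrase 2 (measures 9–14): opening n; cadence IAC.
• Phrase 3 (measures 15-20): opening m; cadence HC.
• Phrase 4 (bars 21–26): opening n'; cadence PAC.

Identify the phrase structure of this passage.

parallel double period

Four phrases in two halves: the first half (measures 3–14) ends with an imperfect authentic cadence, the second (measures 15-26) with a perfect authentic cadence — a large antecedent–consequent pair, i.e. a double period.
Phrase 3 begins with the same material as phrase 1, making it parallel.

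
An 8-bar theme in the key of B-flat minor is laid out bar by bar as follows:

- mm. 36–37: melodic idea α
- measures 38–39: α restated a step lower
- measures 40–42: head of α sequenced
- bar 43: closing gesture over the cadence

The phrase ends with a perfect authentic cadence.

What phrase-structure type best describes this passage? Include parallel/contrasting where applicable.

Basic idea (measures 36-37) + its repetition (mm. 38-39) form the presentation; fragmentation and cadence (mm. 40-43) form the continuation — the 8-bar whole is a sentence.

sentence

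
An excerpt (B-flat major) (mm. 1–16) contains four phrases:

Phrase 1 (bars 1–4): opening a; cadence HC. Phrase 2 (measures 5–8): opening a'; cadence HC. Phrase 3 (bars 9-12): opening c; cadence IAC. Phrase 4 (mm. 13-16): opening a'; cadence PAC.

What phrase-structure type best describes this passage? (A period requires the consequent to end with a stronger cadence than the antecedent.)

Four phrases in two halves: the first half (mm. 1–8) ends with a half cadence, the second (mm. 9–16) with a perfect authentic cadence — a large antecedent–consequent pair, i.e. a double period.
Phrase 3 begins with different material from phrase 1, making it contrasting.

contrasting double period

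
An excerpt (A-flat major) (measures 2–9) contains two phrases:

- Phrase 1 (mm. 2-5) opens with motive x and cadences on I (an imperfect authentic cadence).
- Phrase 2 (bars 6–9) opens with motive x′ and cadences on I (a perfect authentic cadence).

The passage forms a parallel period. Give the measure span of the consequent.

measures 6–9

The antecedent is the phrase ending with the weaker cadence (imperfect authentic cadence, phrase 1) and the consequent the one ending more conclusively (perfect authentic cadence, phrase 2); the consequent is bars 6-9.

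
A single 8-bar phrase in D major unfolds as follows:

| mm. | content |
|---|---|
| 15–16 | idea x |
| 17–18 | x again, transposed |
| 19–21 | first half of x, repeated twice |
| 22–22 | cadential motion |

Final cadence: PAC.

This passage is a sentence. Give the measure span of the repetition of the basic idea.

measures 17–18

The presentation of a sentence is the basic idea (mm. 15-16) plus its repetition (measures 17–18); the repetition of the basic idea is therefore bars 17–18.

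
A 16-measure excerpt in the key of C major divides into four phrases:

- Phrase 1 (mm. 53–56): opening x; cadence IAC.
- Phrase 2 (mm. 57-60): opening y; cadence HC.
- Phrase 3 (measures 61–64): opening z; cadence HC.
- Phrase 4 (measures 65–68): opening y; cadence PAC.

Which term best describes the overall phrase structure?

contrasting double period

Four phrases in two halves: the first half (bars 53–60) ends with a half cadence, the second (mm. 61–68) with a perfect authentic cadence — a large antecedent–consequent pair, i.e. a double period.
Phrase 3 begins with different material from phrase 1, making it contrasting.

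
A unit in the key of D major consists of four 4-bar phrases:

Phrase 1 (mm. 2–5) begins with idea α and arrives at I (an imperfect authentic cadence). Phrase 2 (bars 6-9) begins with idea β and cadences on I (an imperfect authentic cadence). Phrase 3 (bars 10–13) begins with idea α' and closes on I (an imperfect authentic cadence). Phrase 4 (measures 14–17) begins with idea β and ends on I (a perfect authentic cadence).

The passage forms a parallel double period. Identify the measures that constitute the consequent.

In a double period the four phrases pair into a large antecedent (phrases 1–2, ending imperfect authentic cadence) and a large consequent (phrases 3–4, ending perfect authentic cadence). The consequent spans bars 10–17.

measures 10–17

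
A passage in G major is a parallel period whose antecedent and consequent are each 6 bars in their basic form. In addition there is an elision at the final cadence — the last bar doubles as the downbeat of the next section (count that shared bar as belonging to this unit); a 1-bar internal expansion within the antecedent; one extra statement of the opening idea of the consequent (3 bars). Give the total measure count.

16 measures

Basic parallel period: 6 + 6 = 12 bars.
12 (basic form) + 1 (internal expansion) + 3 (extra statement) = 16.
The elision shares a bar with the next section but does not change this unit's count.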